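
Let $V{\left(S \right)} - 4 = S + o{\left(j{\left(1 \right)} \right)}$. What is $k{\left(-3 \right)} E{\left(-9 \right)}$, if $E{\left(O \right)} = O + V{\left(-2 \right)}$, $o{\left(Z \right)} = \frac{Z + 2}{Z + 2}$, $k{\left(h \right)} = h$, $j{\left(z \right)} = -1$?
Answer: $18$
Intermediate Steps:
$o{\left(Z \right)} = 1$ ($o{\left(Z \right)} = \frac{2 + Z}{2 + Z} = 1$)
$V{\left(S \right)} = 5 + S$ ($V{\left(S \right)} = 4 + \left(S + 1\right) = 4 + \left(1 + S\right) = 5 + S$)
$E{\left(O \right)} = 3 + O$ ($E{\left(O \right)} = O + \left(5 - 2\right) = O + 3 = 3 + O$)
$k{\left(-3 \right)} E{\left(-9 \right)} = - 3 \left(3 - 9\right) = \left(-3\right) \left(-6\right) = 18$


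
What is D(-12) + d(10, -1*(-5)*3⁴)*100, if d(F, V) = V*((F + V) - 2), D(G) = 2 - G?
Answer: 16726514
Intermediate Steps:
d(F, V) = V*(-2 + F + V)
D(-12) + d(10, -1*(-5)*3⁴)*100 = (2 - 1*(-12)) + ((-1*(-5)*3⁴)*(-2 + 10 - 1*(-5)*3⁴))*100 = (2 + 12) + ((5*81)*(-2 + 10 + 5*81))*100 = 14 + (405*(-2 + 10 + 405))*100 = 14 + (405*413)*100 = 14 + 167265*100 = 14 + 16726500 = 16726514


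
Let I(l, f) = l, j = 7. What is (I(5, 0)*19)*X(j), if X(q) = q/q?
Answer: 95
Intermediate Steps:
X(q) = 1
(I(5, 0)*19)*X(j) = (5*19)*1 = 95*1 = 95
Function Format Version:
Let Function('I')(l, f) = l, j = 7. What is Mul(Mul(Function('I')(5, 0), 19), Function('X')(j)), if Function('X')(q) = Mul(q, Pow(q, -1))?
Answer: 95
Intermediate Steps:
Function('X')(q) = 1
Mul(Mul(Function('I')(5, 0), 19), Function('X')(j)) = Mul(Mul(5, 19), 1) = Mul(95, 1) = 95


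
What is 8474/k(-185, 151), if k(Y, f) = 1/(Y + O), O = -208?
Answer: -3330282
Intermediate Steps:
k(Y, f) = 1/(-208 + Y) (k(Y, f) = 1/(Y - 208) = 1/(-208 + Y))
8474/k(-185, 151) = 8474/(1/(-208 - 185)) = 8474/(1/(-393)) = 8474/(-1/393) = 8474*(-393) = -3330282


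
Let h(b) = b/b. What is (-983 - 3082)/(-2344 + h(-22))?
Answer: 1355/781 ≈ 1.7350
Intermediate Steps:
h(b) = 1
(-983 - 3082)/(-2344 + h(-22)) = (-983 - 3082)/(-2344 + 1) = -4065/(-2343) = -4065*(-1/2343) = 1355/781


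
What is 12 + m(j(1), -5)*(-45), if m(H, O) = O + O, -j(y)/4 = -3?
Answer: 462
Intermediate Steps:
j(y) = 12 (j(y) = -4*(-3) = 12)
m(H, O) = 2*O
12 + m(j(1), -5)*(-45) = 12 + (2*(-5))*(-45) = 12 - 10*(-45) = 12 + 450 = 462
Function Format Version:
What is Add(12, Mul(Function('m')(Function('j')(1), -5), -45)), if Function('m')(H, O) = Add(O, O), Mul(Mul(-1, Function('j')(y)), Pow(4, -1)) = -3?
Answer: 462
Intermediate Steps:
Function('j')(y) = 12 (Function('j')(y) = Mul(-4, -3) = 12)
Function('m')(H, O) = Mul(2, O)
Add(12, Mul(Function('m')(Function('j')(1), -5), -45)) = Add(12, Mul(Mul(2, -5), -45)) = Add(12, Mul(-10, -45)) = Add(12, 450) = 462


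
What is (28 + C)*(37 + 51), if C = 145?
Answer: 15224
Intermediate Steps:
(28 + C)*(37 + 51) = (28 + 145)*(37 + 51) = 173*88 = 15224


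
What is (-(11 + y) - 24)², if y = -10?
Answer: 625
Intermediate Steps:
(-(11 + y) - 24)² = (-(11 - 10) - 24)² = (-1*1 - 24)² = (-1 - 24)² = (-25)² = 625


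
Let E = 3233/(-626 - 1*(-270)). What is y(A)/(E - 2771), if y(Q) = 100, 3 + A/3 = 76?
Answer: -35600/989709 ≈ -0.035970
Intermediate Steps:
A = 219 (A = -9 + 3*76 = -9 + 228 = 219)
E = -3233/356 (E = 3233/(-626 + 270) = 3233/(-356) = 3233*(-1/356) = -3233/356 ≈ -9.0815)
y(A)/(E - 2771) = 100/(-3233/356 - 2771) = 100/(-989709/356) = 100*(-356/989709) = -35600/989709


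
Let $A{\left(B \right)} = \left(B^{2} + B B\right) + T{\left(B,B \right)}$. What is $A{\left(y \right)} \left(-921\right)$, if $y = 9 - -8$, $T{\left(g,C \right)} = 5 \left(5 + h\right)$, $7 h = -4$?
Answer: $- \frac{3869121}{7} \approx -5.5273 \cdot 10^{5}$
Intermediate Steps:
$h = - \frac{4}{7}$ ($h = \frac{1}{7} \left(-4\right) = - \frac{4}{7} \approx -0.57143$)
$T{\left(g,C \right)} = \frac{155}{7}$ ($T{\left(g,C \right)} = 5 \left(5 - \frac{4}{7}\right) = 5 \cdot \frac{31}{7} = \frac{155}{7}$)
$y = 17$ ($y = 9 + 8 = 17$)
$A{\left(B \right)} = \frac{155}{7} + 2 B^{2}$ ($A{\left(B \right)} = \left(B^{2} + B B\right) + \frac{155}{7} = \left(B^{2} + B^{2}\right) + \frac{155}{7} = 2 B^{2} + \frac{155}{7} = \frac{155}{7} + 2 B^{2}$)
$A{\left(y \right)} \left(-921\right) = \left(\frac{155}{7} + 2 \cdot 17^{2}\right) \left(-921\right) = \left(\frac{155}{7} + 2 \cdot 289\right) \left(-921\right) = \left(\frac{155}{7} + 578\right) \left(-921\right) = \frac{4201}{7} \left(-921\right) = - \frac{3869121}{7}$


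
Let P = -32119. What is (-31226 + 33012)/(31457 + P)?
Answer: -893/331 ≈ -2.6979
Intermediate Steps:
(-31226 + 33012)/(31457 + P) = (-31226 + 33012)/(31457 - 32119) = 1786/(-662) = 1786*(-1/662) = -893/331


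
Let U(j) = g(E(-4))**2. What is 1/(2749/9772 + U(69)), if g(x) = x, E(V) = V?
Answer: 9772/159101 ≈ 0.061420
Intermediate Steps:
U(j) = 16 (U(j) = (-4)**2 = 16)
1/(2749/9772 + U(69)) = 1/(2749/9772 + 16) = 1/(159101/9772) = 9772/159101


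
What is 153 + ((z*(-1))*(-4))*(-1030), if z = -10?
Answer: 41353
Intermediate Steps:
153 + ((z*(-1))*(-4))*(-1030) = 153 + (-10*(-1)*(-4))*(-1030) = 153 + (10*(-4))*(-1030) = 153 - 40*(-1030) = 153 + 41200 = 41353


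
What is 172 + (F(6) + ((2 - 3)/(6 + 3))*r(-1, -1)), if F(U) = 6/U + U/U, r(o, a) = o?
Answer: 1567/9 ≈ 174.11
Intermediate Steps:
F(U) = 1 + 6/U (F(U) = 6/U + 1 = 1 + 6/U)
172 + (F(6) + ((2 - 3)/(6 + 3))*r(-1, -1)) = 172 + ((6 + 6)/6 + ((2 - 3)/(6 + 3))*(-1)) = 172 + ((⅙)*12 - 1/9*(-1)) = 172 + (2 - 1*⅑*(-1)) = 172 + (2 - ⅑*(-1)) = 172 + (2 + ⅑) = 172 + 19/9 = 1567/9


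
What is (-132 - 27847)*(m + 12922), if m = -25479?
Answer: 351332303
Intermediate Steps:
(-132 - 27847)*(m + 12922) = (-132 - 27847)*(-25479 + 12922) = -27979*(-12557) = 351332303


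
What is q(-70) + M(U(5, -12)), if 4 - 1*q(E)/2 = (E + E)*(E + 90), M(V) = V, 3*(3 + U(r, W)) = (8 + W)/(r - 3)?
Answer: 16813/3 ≈ 5604.3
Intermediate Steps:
U(r, W) = -3 + (8 + W)/(3*(-3 + r)) (U(r, W) = -3 + ((8 + W)/(r - 3))/3 = -3 + ((8 + W)/(-3 + r))/3 = -3 + (8 + W)/(3*(-3 + r)))
q(E) = 8 - 4*E*(90 + E) (q(E) = 8 - 2*(E + E)*(E + 90) = 8 - 2*2*E*(90 + E) = 8 - 4*E*(90 + E))
q(-70) + M(U(5, -12)) = (8 - 360*(-70) - 4*(-70)²) + (35 - 12 - 9*5)/(3*(-3 + 5)) = (8 + 25200 - 4*4900) + (⅓)*(35 - 12 - 45)/2 = (8 + 25200 - 19600) + (⅓)*(½)*(-22) = 5608 - 11/3 = 16813/3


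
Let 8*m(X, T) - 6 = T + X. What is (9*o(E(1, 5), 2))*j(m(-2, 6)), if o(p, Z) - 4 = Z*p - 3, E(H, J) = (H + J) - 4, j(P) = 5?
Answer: 225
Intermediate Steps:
m(X, T) = 3/4 + T/8 + X/8 (m(X, T) = 3/4 + (T + X)/8 = 3/4 + (T/8 + X/8) = 3/4 + T/8 + X/8)
E(H, J) = -4 + H + J
o(p, Z) = 1 + Z*p (o(p, Z) = 4 + (Z*p - 3) = 4 + (-3 + Z*p) = 1 + Z*p)
(9*o(E(1, 5), 2))*j(m(-2, 6)) = (9*(1 + 2*(-4 + 1 + 5)))*5 = (9*(1 + 2*2))*5 = (9*(1 + 4))*5 = (9*5)*5 = 45*5 = 225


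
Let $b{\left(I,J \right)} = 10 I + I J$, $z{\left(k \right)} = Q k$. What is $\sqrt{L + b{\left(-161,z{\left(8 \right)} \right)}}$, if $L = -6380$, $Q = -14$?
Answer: $\sqrt{10042} \approx 100.21$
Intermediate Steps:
$z{\left(k \right)} = - 14 k$
$\sqrt{L + b{\left(-161,z{\left(8 \right)} \right)}} = \sqrt{-6380 - 161 \left(10 - 112\right)} = \sqrt{-6380 - -16422} = \sqrt{-6380 + 16422} = \sqrt{10042}$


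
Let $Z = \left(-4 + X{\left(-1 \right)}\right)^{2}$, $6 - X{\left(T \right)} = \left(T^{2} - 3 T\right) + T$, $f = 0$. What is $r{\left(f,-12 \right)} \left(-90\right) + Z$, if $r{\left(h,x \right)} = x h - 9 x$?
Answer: $-9719$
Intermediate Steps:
$r{\left(h,x \right)} = - 9 x + h x$ ($r{\left(h,x \right)} = h x - 9 x = - 9 x + h x$)
$X{\left(T \right)} = 6 - T^{2} + 2 T$ ($X{\left(T \right)} = 6 - \left(\left(T^{2} - 3 T\right) + T\right) = 6 - \left(T^{2} - 2 T\right) = 6 - T^{2} + 2 T$)
$Z = 1$ ($Z = \left(-4 + \left(6 - \left(-1\right)^{2} + 2 \left(-1\right)\right)\right)^{2} = \left(-4 - -3\right)^{2} = \left(-4 + 3\right)^{2} = \left(-1\right)^{2} = 1$)
$r{\left(f,-12 \right)} \left(-90\right) + Z = - 12 \left(-9 + 0\right) \left(-90\right) + 1 = \left(-12\right) \left(-9\right) \left(-90\right) + 1 = 108 \left(-90\right) + 1 = -9720 + 1 = -9719$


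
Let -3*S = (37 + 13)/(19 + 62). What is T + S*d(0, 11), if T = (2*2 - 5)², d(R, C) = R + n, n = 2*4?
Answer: -157/243 ≈ -0.64609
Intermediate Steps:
n = 8
d(R, C) = 8 + R (d(R, C) = R + 8 = 8 + R)
T = 1 (T = (4 - 5)² = (-1)² = 1)
S = -50/243 (S = -(37 + 13)/(3*(19 + 62)) = -50/(3*81) = -⅓*50/81 = -50/243 ≈ -0.20576)
T + S*d(0, 11) = 1 - 50*(8 + 0)/243 = 1 - 50/243*8 = 1 - 400/243 = -157/243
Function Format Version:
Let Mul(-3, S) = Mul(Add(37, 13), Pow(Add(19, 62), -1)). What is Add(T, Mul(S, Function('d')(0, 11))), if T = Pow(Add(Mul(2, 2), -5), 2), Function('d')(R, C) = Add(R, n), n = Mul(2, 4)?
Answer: Rational(-157, 243) ≈ -0.64609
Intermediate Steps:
n = 8
Function('d')(R, C) = Add(8, R) (Function('d')(R, C) = Add(R, 8) = Add(8, R))
T = 1 (T = Pow(Add(4, -5), 2) = Pow(-1, 2) = 1)
S = Rational(-50, 243) (S = Mul(Rational(-1, 3), Mul(Add(37, 13), Pow(Add(19, 62), -1))) = Mul(Rational(-1, 3), Mul(50, Pow(81, -1))) = Mul(Rational(-1, 3), Mul(50, Rational(1, 81))) = Mul(Rational(-1, 3), Rational(50, 81)) = Rational(-50, 243) ≈ -0.20576)
Add(T, Mul(S, Function('d')(0, 11))) = Add(1, Mul(Rational(-50, 243), Add(8, 0))) = Add(1, Mul(Rational(-50, 243), 8)) = Add(1, Rational(-400, 243)) = Rational(-157, 243)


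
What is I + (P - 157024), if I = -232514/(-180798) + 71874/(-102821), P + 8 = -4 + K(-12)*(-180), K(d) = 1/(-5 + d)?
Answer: -24812052326385521/158013564843 ≈ -1.5702e+5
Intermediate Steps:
P = -24/17 (P = -8 + (-4 - 180/(-5 - 12)) = -8 + (-4 - 180/(-17)) = -8 + (-4 - 1/17*(-180)) = -8 + (-4 + 180/17) = -8 + 112/17 = -24/17 ≈ -1.4118)
I = 5456323271/9294915579 (I = -232514*(-1/180798) + 71874*(-1/102821) = 116257/90399 - 71874/102821 = 5456323271/9294915579 ≈ 0.58702)
I + (P - 157024) = 5456323271/9294915579 + (-24/17 - 157024) = 5456323271/9294915579 - 2669432/17 = -24812052326385521/158013564843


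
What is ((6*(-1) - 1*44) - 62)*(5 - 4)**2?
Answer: -112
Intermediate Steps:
((6*(-1) - 1*44) - 62)*(5 - 4)**2 = ((-6 - 44) - 62)*1**2 = (-50 - 62)*1 = -112*1 = -112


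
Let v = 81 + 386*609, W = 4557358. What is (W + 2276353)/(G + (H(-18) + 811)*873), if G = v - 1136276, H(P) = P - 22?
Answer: -21157/706 ≈ -29.967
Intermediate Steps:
H(P) = -22 + P
v = 235155 (v = 81 + 235074 = 235155)
G = -901121 (G = 235155 - 1136276 = -901121)
(W + 2276353)/(G + (H(-18) + 811)*873) = (4557358 + 2276353)/(-901121 + ((-22 - 18) + 811)*873) = 6833711/(-901121 + (-40 + 811)*873) = 6833711/(-901121 + 771*873) = 6833711/(-901121 + 673083) = 6833711/(-228038) = 6833711*(-1/228038) = -21157/706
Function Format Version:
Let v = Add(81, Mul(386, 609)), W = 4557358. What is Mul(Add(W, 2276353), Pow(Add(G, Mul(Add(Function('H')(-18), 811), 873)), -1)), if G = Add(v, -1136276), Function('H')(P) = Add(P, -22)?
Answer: Rational(-21157, 706) ≈ -29.967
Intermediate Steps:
Function('H')(P) = Add(-22, P)
v = 235155 (v = Add(81, 235074) = 235155)
G = -901121 (G = Add(235155, -1136276) = -901121)
Mul(Add(W, 2276353), Pow(Add(G, Mul(Add(Function('H')(-18), 811), 873)), -1)) = Mul(Add(4557358, 2276353), Pow(Add(-901121, Mul(Add(Add(-22, -18), 811), 873)), -1)) = Mul(6833711, Pow(Add(-901121, Mul(Add(-40, 811), 873)), -1)) = Mul(6833711, Pow(Add(-901121, Mul(771, 873)), -1)) = Mul(6833711, Pow(Add(-901121, 673083), -1)) = Mul(6833711, Pow(-228038, -1)) = Mul(6833711, Rational(-1, 228038)) = Rational(-21157, 706)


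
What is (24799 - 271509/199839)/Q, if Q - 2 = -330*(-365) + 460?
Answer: 412961321/2013577764 ≈ 0.20509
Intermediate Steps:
Q = 120912 (Q = 2 + (-330*(-365) + 460) = 2 + (120450 + 460) = 2 + 120910 = 120912)
(24799 - 271509/199839)/Q = (24799 - 271509/199839)/120912 = (24799 - 271509/199839)*(1/120912) = (24799 - 1*90503/66613)*(1/120912) = (24799 - 90503/66613)*(1/120912) = (1651845284/66613)*(1/120912) = 412961321/2013577764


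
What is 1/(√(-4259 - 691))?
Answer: -I*√22/330 ≈ -0.014213*I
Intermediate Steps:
1/(√(-4259 - 691)) = 1/(√(-4950)) = 1/(15*I*√22) = -I*√22/330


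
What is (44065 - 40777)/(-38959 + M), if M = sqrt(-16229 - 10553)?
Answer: -128097192/1517830463 - 3288*I*sqrt(26782)/1517830463 ≈ -0.084395 - 0.00035451*I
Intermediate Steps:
M = I*sqrt(26782) (M = sqrt(-26782) = I*sqrt(26782) ≈ 163.65*I)
(44065 - 40777)/(-38959 + M) = (44065 - 40777)/(-38959 + I*sqrt(26782)) = 3288/(-38959 + I*sqrt(26782))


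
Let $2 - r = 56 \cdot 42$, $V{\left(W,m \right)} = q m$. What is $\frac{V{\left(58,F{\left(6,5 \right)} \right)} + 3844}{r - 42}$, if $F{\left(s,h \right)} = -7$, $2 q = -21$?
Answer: $- \frac{7835}{4784} \approx -1.6378$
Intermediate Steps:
$q = - \frac{21}{2}$ ($q = \frac{1}{2} \left(-21\right) = - \frac{21}{2} \approx -10.5$)
$V{\left(W,m \right)} = - \frac{21 m}{2}$
$r = -2350$ ($r = 2 - 56 \cdot 42 = 2 - 2352 = -2350$)
$\frac{V{\left(58,F{\left(6,5 \right)} \right)} + 3844}{r - 42} = \frac{\left(- \frac{21}{2}\right) \left(-7\right) + 3844}{-2350 - 42} = \frac{\frac{147}{2} + 3844}{-2392} = \frac{7835}{2} \left(- \frac{1}{2392}\right) = - \frac{7835}{4784}$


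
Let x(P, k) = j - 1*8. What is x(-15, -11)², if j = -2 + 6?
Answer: 16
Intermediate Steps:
j = 4
x(P, k) = -4 (x(P, k) = 4 - 1*8 = 4 - 8 = -4)
x(-15, -11)² = (-4)² = 16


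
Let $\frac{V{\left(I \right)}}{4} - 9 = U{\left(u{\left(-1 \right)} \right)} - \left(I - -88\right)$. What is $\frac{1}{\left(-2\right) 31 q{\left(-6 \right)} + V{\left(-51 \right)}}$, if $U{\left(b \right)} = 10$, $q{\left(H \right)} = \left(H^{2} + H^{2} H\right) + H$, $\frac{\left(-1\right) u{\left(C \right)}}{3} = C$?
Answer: $\frac{1}{11460} \approx 8.726 \cdot 10^{-5}$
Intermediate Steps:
$u{\left(C \right)} = - 3 C$
$q{\left(H \right)} = H + H^{2} + H^{3}$ ($q{\left(H \right)} = \left(H^{2} + H^{3}\right) + H = H + H^{2} + H^{3}$)
$V{\left(I \right)} = -276 - 4 I$ ($V{\left(I \right)} = 36 + 4 \left(10 - \left(I - -88\right)\right) = 36 + 4 \left(10 - \left(I + 88\right)\right) = 36 + 4 \left(10 - \left(88 + I\right)\right) = 36 + 4 \left(-78 - I\right) = 36 - \left(312 + 4 I\right) = -276 - 4 I$)
$\frac{1}{\left(-2\right) 31 q{\left(-6 \right)} + V{\left(-51 \right)}} = \frac{1}{\left(-2\right) 31 \left(- 6 \left(1 - 6 + \left(-6\right)^{2}\right)\right) - 72} = \frac{1}{- 62 \left(- 6 \left(1 - 6 + 36\right)\right) + \left(-276 + 204\right)} = \frac{1}{- 62 \left(\left(-6\right) 31\right) - 72} = \frac{1}{\left(-62\right) \left(-186\right) - 72} = \frac{1}{11532 - 72} = \frac{1}{11460}$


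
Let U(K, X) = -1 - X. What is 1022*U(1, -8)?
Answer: 7154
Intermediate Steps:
1022*U(1, -8) = 1022*(-1 - 1*(-8)) = 1022*(-1 + 8) = 1022*7 = 7154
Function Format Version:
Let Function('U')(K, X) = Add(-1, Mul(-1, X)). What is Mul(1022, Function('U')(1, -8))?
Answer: 7154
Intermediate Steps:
Mul(1022, Function('U')(1, -8)) = Mul(1022, Add(-1, Mul(-1, -8))) = Mul(1022, Add(-1, 8)) = Mul(1022, 7) = 7154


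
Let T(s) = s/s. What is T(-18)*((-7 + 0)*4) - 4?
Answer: -32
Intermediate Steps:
T(s) = 1
T(-18)*((-7 + 0)*4) - 4 = 1*((-7 + 0)*4) - 4 = 1*(-7*4) - 4 = 1*(-28) - 4 = -28 - 4 = -32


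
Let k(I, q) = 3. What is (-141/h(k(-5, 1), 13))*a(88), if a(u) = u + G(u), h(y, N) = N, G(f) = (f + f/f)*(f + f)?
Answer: -2221032/13 ≈ -1.7085e+5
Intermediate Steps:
G(f) = 2*f*(1 + f) (G(f) = (f + 1)*(2*f) = (1 + f)*(2*f) = 2*f*(1 + f))
a(u) = u + 2*u*(1 + u)
(-141/h(k(-5, 1), 13))*a(88) = (-141/13)*(88*(3 + 2*88)) = (-141*1/13)*(88*(3 + 176)) = -12408*179/13 = -141/13*15752 = -2221032/13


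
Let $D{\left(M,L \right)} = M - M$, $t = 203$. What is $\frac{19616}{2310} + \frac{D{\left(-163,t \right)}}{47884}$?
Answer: $\frac{9808}{1155} \approx 8.4918$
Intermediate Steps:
$D{\left(M,L \right)} = 0$
$\frac{19616}{2310} + \frac{D{\left(-163,t \right)}}{47884} = \frac{19616}{2310} + \frac{0}{47884} = 19616 \cdot \frac{1}{2310} + 0 \cdot \frac{1}{47884} = \frac{9808}{1155} + 0 = \frac{9808}{1155}$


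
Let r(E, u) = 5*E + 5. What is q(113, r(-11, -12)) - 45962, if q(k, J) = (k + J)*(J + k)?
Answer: -41993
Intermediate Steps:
r(E, u) = 5 + 5*E
q(k, J) = (J + k)**2 (q(k, J) = (J + k)*(J + k) = (J + k)**2)
q(113, r(-11, -12)) - 45962 = ((5 + 5*(-11)) + 113)**2 - 45962 = ((5 - 55) + 113)**2 - 45962 = (-50 + 113)**2 - 45962 = 63**2 - 45962 = 3969 - 45962 = -41993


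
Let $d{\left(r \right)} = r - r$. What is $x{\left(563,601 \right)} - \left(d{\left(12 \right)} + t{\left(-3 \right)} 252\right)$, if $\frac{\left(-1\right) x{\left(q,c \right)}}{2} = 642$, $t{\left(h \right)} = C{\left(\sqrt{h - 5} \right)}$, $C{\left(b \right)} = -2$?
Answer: $-780$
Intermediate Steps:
$t{\left(h \right)} = -2$
$x{\left(q,c \right)} = -1284$ ($x{\left(q,c \right)} = \left(-2\right) 642 = -1284$)
$d{\left(r \right)} = 0$
$x{\left(563,601 \right)} - \left(d{\left(12 \right)} + t{\left(-3 \right)} 252\right) = -1284 - \left(0 - 504\right) = -1284 - -504 = -1284 + 504 = -780$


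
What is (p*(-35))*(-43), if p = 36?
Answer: 54180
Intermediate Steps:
(p*(-35))*(-43) = (36*(-35))*(-43) = -1260*(-43) = 54180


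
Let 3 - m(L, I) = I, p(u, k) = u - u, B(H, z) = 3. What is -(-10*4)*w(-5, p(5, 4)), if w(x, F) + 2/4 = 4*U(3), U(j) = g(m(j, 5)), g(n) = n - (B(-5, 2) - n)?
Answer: -1140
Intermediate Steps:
p(u, k) = 0
m(L, I) = 3 - I
g(n) = -3 + 2*n (g(n) = n - (3 - n) = n + (-3 + n) = -3 + 2*n)
U(j) = -7 (U(j) = -3 + 2*(3 - 1*5) = -3 + 2*(3 - 5) = -3 + 2*(-2) = -3 - 4 = -7)
w(x, F) = -57/2 (w(x, F) = -½ + 4*(-7) = -½ - 28 = -57/2)
-(-10*4)*w(-5, p(5, 4)) = -(-10*4)*(-57)/2 = -(-40)*(-57)/2 = -1*1140 = -1140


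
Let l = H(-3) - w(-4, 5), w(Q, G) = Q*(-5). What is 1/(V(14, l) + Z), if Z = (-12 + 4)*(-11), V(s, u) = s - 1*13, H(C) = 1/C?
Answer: 1/89 ≈ 0.011236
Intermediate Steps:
w(Q, G) = -5*Q
H(C) = 1/C
l = -61/3 (l = 1/(-3) - (-5)*(-4) = -⅓ - 1*20 = -⅓ - 20 = -61/3 ≈ -20.333)
V(s, u) = -13 + s (V(s, u) = s - 13 = -13 + s)
Z = 88 (Z = -8*(-11) = 88)
1/(V(14, l) + Z) = 1/((-13 + 14) + 88) = 1/(1 + 88) = 1/89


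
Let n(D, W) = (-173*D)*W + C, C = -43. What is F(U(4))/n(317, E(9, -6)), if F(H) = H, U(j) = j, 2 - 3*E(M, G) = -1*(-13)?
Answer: 6/301561 ≈ 1.9896e-5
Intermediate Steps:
E(M, G) = -11/3 (E(M, G) = ⅔ - (-1)*(-13)/3 = ⅔ - ⅓*13 = ⅔ - 13/3 = -11/3)
n(D, W) = -43 - 173*D*W (n(D, W) = (-173*D)*W - 43 = -173*D*W - 43 = -43 - 173*D*W)
F(U(4))/n(317, E(9, -6)) = 4/(-43 - 173*317*(-11/3)) = 4/(-43 + 603251/3) = 4/(603122/3) = 4*(3/603122) = 6/301561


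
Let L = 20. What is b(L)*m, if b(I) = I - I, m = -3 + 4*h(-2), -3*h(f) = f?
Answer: 0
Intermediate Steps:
h(f) = -f/3
m = -⅓ (m = -3 + 4*(-⅓*(-2)) = -3 + 4*(⅔) = -3 + 8/3 = -⅓ ≈ -0.33333)
b(I) = 0
b(L)*m = 0*(-⅓) = 0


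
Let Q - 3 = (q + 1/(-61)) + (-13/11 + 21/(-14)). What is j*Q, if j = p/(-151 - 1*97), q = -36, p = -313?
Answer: -14994891/332816 ≈ -45.055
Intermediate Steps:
Q = -47907/1342 (Q = 3 + ((-36 + 1/(-61)) + (-13/11 + 21/(-14))) = 3 + ((-36 - 1/61) + (-13*1/11 + 21*(-1/14))) = 3 + (-2197/61 + (-13/11 - 3/2)) = 3 + (-2197/61 - 59/22) = 3 - 51933/1342 = -47907/1342 ≈ -35.698)
j = 313/248 (j = -313/(-151 - 1*97) = -313/(-151 - 97) = -313/(-248) = -313*(-1/248) = 313/248 ≈ 1.2621)
j*Q = (313/248)*(-47907/1342) = -14994891/332816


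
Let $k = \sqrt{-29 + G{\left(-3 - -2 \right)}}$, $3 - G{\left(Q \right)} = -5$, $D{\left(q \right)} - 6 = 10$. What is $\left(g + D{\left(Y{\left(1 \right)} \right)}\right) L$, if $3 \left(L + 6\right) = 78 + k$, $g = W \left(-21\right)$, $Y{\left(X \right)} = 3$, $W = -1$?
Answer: $740 + \frac{37 i \sqrt{21}}{3} \approx 740.0 + 56.518 i$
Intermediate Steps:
$D{\left(q \right)} = 16$ ($D{\left(q \right)} = 6 + 10 = 16$)
$G{\left(Q \right)} = 8$ ($G{\left(Q \right)} = 3 - -5 = 3 + 5 = 8$)
$g = 21$ ($g = \left(-1\right) \left(-21\right) = 21$)
$k = i \sqrt{21}$ ($k = \sqrt{-29 + 8} = \sqrt{-21} = i \sqrt{21} \approx 4.5826 i$)
$L = 20 + \frac{i \sqrt{21}}{3}$ ($L = -6 + \frac{78 + i \sqrt{21}}{3} = -6 + \left(26 + \frac{i \sqrt{21}}{3}\right) = 20 + \frac{i \sqrt{21}}{3} \approx 20.0 + 1.5275 i$)
$\left(g + D{\left(Y{\left(1 \right)} \right)}\right) L = \left(21 + 16\right) \left(20 + \frac{i \sqrt{21}}{3}\right) = 37 \left(20 + \frac{i \sqrt{21}}{3}\right) = 740 + \frac{37 i \sqrt{21}}{3}$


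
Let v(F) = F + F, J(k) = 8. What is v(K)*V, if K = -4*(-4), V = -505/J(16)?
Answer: -2020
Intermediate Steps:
V = -505/8 ≈ -63.125
K = 16
v(F) = 2*F
v(K)*V = (2*16)*(-505/8) = 32*(-505/8) = -2020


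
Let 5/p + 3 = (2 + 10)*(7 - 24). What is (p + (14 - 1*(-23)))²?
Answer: 58583716/42849 ≈ 1367.2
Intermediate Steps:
p = -5/207 (p = 5/(-3 + (2 + 10)*(7 - 24)) = 5/(-3 + 12*(-17)) = 5/(-3 - 204) = 5/(-207) = 5*(-1/207) = -5/207 ≈ -0.024155)
(p + (14 - 1*(-23)))² = (-5/207 + (14 - 1*(-23)))² = (-5/207 + (14 + 23))² = (-5/207 + 37)² = (7654/207)² = 58583716/42849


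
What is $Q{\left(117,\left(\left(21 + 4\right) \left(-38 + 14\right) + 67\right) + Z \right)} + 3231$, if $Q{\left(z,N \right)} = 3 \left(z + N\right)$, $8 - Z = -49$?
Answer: $2154$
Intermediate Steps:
$Z = 57$ ($Z = 8 - -49 = 8 + 49 = 57$)
$Q{\left(z,N \right)} = 3 N + 3 z$ ($Q{\left(z,N \right)} = 3 \left(N + z\right) = 3 N + 3 z$)
$Q{\left(117,\left(\left(21 + 4\right) \left(-38 + 14\right) + 67\right) + Z \right)} + 3231 = \left(3 \left(\left(\left(21 + 4\right) \left(-38 + 14\right) + 67\right) + 57\right) + 3 \cdot 117\right) + 3231 = \left(3 \left(\left(25 \left(-24\right) + 67\right) + 57\right) + 351\right) + 3231 = \left(3 \left(\left(-600 + 67\right) + 57\right) + 351\right) + 3231 = \left(3 \left(-533 + 57\right) + 351\right) + 3231 = \left(3 \left(-476\right) + 351\right) + 3231 = \left(-1428 + 351\right) + 3231 = -1077 + 3231 = 2154$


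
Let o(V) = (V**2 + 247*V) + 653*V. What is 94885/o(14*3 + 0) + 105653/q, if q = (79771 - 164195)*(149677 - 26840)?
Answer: 35142512834021/14653362324744 ≈ 2.3983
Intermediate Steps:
o(V) = V**2 + 900*V
q = -10370390888 (q = -84424*122837 = -10370390888)
94885/o(14*3 + 0) + 105653/q = 94885/(((14*3 + 0)*(900 + (14*3 + 0)))) + 105653/(-10370390888) = 94885/(((42 + 0)*(900 + (42 + 0)))) + 105653*(-1/10370390888) = 94885/((42*(900 + 42))) - 105653/10370390888 = 94885/((42*942)) - 105653/10370390888 = 94885/39564 - 105653/10370390888 = 94885*(1/39564) - 105653/10370390888 = 13555/5652 - 105653/10370390888 = 35142512834021/14653362324744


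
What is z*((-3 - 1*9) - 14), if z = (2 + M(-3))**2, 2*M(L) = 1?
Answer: -325/2 ≈ -162.50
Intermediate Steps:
M(L) = 1/2 (M(L) = (1/2)*1 = 1/2)
z = 25/4 (z = (2 + 1/2)**2 = (5/2)**2 = 25/4 ≈ 6.2500)
z*((-3 - 1*9) - 14) = 25*((-3 - 1*9) - 14)/4 = 25*((-3 - 9) - 14)/4 = 25*(-12 - 14)/4 = (25/4)*(-26) = -325/2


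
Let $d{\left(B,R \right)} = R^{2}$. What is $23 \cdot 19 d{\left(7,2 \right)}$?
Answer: $1748$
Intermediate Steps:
$23 \cdot 19 d{\left(7,2 \right)} = 23 \cdot 19 \cdot 2^{2} = 437 \cdot 4 = 1748$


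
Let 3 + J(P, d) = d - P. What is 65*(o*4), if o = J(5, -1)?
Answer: -2340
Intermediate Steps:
J(P, d) = -3 + d - P (J(P, d) = -3 + (d - P) = -3 + d - P)
o = -9 (o = -3 - 1 - 1*5 = -3 - 1 - 5 = -9)
65*(o*4) = 65*(-9*4) = 65*(-36) = -2340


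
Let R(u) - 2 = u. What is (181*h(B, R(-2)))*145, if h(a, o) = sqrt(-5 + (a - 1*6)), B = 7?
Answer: 52490*I ≈ 52490.0*I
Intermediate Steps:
R(u) = 2 + u
h(a, o) = sqrt(-11 + a) (h(a, o) = sqrt(-5 + (a - 6)) = sqrt(-5 + (-6 + a)) = sqrt(-11 + a))
(181*h(B, R(-2)))*145 = (181*sqrt(-11 + 7))*145 = (181*sqrt(-4))*145 = (181*(2*I))*145 = (362*I)*145 = 52490*I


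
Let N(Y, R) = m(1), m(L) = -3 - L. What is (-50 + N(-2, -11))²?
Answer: 2916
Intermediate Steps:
N(Y, R) = -4 (N(Y, R) = -3 - 1*1 = -3 - 1 = -4)
(-50 + N(-2, -11))² = (-50 - 4)² = (-54)² = 2916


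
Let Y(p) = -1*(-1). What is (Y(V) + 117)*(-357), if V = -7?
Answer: -42126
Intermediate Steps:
Y(p) = 1
(Y(V) + 117)*(-357) = (1 + 117)*(-357) = 118*(-357) = -42126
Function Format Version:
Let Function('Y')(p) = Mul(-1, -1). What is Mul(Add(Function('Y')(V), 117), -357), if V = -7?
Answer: -42126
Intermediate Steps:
Function('Y')(p) = 1
Mul(Add(Function('Y')(V), 117), -357) = Mul(Add(1, 117), -357) = Mul(118, -357) = -42126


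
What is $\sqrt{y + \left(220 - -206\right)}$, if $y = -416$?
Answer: $\sqrt{10} \approx 3.1623$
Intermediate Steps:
$\sqrt{y + \left(220 - -206\right)} = \sqrt{-416 + \left(220 - -206\right)} = \sqrt{-416 + \left(220 + 206\right)} = \sqrt{-416 + 426} = \sqrt{10}$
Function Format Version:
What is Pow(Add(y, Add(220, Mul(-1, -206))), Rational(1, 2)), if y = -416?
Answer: Pow(10, Rational(1, 2)) ≈ 3.1623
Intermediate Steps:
Pow(Add(y, Add(220, Mul(-1, -206))), Rational(1, 2)) = Pow(Add(-416, Add(220, Mul(-1, -206))), Rational(1, 2)) = Pow(Add(-416, Add(220, 206)), Rational(1, 2)) = Pow(Add(-416, 426), Rational(1, 2)) = Pow(10, Rational(1, 2))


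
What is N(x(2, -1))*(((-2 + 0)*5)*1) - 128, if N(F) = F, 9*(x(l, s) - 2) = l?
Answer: -1352/9 ≈ -150.22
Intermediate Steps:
x(l, s) = 2 + l/9
N(x(2, -1))*(((-2 + 0)*5)*1) - 128 = (2 + (⅑)*2)*(((-2 + 0)*5)*1) - 128 = (2 + 2/9)*(-2*5*1) - 128 = 20*(-10*1)/9 - 128 = (20/9)*(-10) - 128 = -200/9 - 128 = -1352/9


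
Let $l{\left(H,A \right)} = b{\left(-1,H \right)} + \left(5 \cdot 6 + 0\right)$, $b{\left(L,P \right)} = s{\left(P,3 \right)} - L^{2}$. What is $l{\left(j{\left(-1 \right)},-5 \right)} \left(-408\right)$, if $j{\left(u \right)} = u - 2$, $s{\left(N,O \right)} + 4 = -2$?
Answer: $-9384$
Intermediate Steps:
$s{\left(N,O \right)} = -6$ ($s{\left(N,O \right)} = -4 - 2 = -6$)
$j{\left(u \right)} = -2 + u$
$b{\left(L,P \right)} = -6 - L^{2}$
$l{\left(H,A \right)} = 23$ ($l{\left(H,A \right)} = \left(-6 - \left(-1\right)^{2}\right) + \left(5 \cdot 6 + 0\right) = \left(-6 - 1\right) + \left(30 + 0\right) = \left(-6 - 1\right) + 30 = -7 + 30 = 23$)
$l{\left(j{\left(-1 \right)},-5 \right)} \left(-408\right) = 23 \left(-408\right) = -9384$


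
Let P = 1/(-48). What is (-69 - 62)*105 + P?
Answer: -660241/48 ≈ -13755.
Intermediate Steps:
P = -1/48 ≈ -0.020833
(-69 - 62)*105 + P = (-69 - 62)*105 - 1/48 = -131*105 - 1/48 = -13755 - 1/48 = -660241/48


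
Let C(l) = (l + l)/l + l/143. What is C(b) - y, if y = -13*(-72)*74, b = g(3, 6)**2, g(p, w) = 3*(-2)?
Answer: -9904430/143 ≈ -69262.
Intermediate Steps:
g(p, w) = -6
b = 36 (b = (-6)**2 = 36)
y = 69264 (y = 936*74 = 69264)
C(l) = 2 + l/143 (C(l) = (2*l)/l + l*(1/143) = 2 + l/143)
C(b) - y = (2 + (1/143)*36) - 1*69264 = (2 + 36/143) - 69264 = 322/143 - 69264 = -9904430/143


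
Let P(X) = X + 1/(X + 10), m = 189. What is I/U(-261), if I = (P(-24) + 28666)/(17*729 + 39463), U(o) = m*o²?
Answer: 400987/9346948896096 ≈ 4.2900e-8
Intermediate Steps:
U(o) = 189*o²
P(X) = X + 1/(10 + X)
I = 400987/725984 (I = ((1 + (-24)² + 10*(-24))/(10 - 24) + 28666)/(17*729 + 39463) = ((1 + 576 - 240)/(-14) + 28666)/(12393 + 39463) = (-1/14*337 + 28666)/51856 = (-337/14 + 28666)*(1/51856) = (400987/14)*(1/51856) = 400987/725984 ≈ 0.55234)
I/U(-261) = 400987/(725984*((189*(-261)²))) = 400987/(725984*((189*68121))) = (400987/725984)/12874869 = (400987/725984)*(1/12874869) = 400987/9346948896096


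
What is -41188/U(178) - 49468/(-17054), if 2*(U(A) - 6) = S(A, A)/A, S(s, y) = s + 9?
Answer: -124973329974/19808221 ≈ -6309.2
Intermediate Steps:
S(s, y) = 9 + s
U(A) = 6 + (9 + A)/(2*A) (U(A) = 6 + ((9 + A)/A)/2 = 6 + (9 + A)/(2*A))
-41188/U(178) - 49468/(-17054) = -41188*356/(9 + 13*178) - 49468/(-17054) = -41188*356/(9 + 2314) - 49468*(-1/17054) = -41188/((½)*(1/178)*2323) + 24734/8527 = -41188/2323/356 + 24734/8527 = -41188*356/2323 + 24734/8527 = -14662928/2323 + 24734/8527 = -124973329974/19808221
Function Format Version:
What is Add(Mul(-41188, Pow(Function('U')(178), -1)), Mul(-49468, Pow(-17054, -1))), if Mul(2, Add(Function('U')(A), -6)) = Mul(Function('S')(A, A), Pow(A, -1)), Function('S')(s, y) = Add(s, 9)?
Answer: Rational(-124973329974, 19808221) ≈ -6309.2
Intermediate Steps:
Function('S')(s, y) = Add(9, s)
Function('U')(A) = Add(6, Mul(Rational(1, 2), Pow(A, -1), Add(9, A))) (Function('U')(A) = Add(6, Mul(Rational(1, 2), Mul(Add(9, A), Pow(A, -1)))) = Add(6, Mul(Rational(1, 2), Mul(Pow(A, -1), Add(9, A)))) = Add(6, Mul(Rational(1, 2), Pow(A, -1), Add(9, A))))
Add(Mul(-41188, Pow(Function('U')(178), -1)), Mul(-49468, Pow(-17054, -1))) = Add(Mul(-41188, Pow(Mul(Rational(1, 2), Pow(178, -1), Add(9, Mul(13, 178))), -1)), Mul(-49468, Pow(-17054, -1))) = Add(Mul(-41188, Pow(Mul(Rational(1, 2), Rational(1, 178), Add(9, 2314)), -1)), Mul(-49468, Rational(-1, 17054))) = Add(Mul(-41188, Pow(Mul(Rational(1, 2), Rational(1, 178), 2323), -1)), Rational(24734, 8527)) = Add(Mul(-41188, Pow(Rational(2323, 356), -1)), Rational(24734, 8527)) = Add(Mul(-41188, Rational(356, 2323)), Rational(24734, 8527)) = Add(Rational(-14662928, 2323), Rational(24734, 8527)) = Rational(-124973329974, 19808221)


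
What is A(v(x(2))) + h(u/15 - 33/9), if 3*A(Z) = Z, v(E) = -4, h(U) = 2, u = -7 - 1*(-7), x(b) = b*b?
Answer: 2/3 ≈ 0.66667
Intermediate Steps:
x(b) = b**2
u = 0 (u = -7 + 7 = 0)
A(Z) = Z/3
A(v(x(2))) + h(u/15 - 33/9) = (1/3)*(-4) + 2 = -4/3 + 2 = 2/3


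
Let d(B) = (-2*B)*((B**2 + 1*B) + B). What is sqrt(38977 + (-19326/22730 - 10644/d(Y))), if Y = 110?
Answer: sqrt(1910289917640019846)/7000840 ≈ 197.42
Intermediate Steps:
d(B) = -2*B*(B**2 + 2*B) (d(B) = (-2*B)*((B**2 + B) + B) = (-2*B)*((B + B**2) + B) = (-2*B)*(B**2 + 2*B) = -2*B*(B**2 + 2*B))
sqrt(38977 + (-19326/22730 - 10644/d(Y))) = sqrt(38977 + (-19326/22730 - 10644*1/(24200*(-2 - 1*110)))) = sqrt(38977 + (-19326*1/22730 - 10644*1/(24200*(-2 - 110)))) = sqrt(38977 + (-9663/11365 - 10644/(2*12100*(-112)))) = sqrt(38977 + (-9663/11365 - 10644/(-2710400))) = sqrt(38977 + (-9663/11365 - 10644*(-1/2710400))) = sqrt(38977 + (-9663/11365 + 2661/677600)) = sqrt(38977 - 1303481307/1540184800) = sqrt(60030479468293/1540184800) = sqrt(1910289917640019846)/7000840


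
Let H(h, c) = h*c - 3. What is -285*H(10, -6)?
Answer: 17955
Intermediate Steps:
H(h, c) = -3 + c*h (H(h, c) = c*h - 3 = -3 + c*h)
-285*H(10, -6) = -285*(-3 - 6*10) = -285*(-3 - 60) = -285*(-63) = 17955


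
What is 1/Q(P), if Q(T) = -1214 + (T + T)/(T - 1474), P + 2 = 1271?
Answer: -205/251408 ≈ -0.00081541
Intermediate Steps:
P = 1269 (P = -2 + 1271 = 1269)
Q(T) = -1214 + 2*T/(-1474 + T) (Q(T) = -1214 + (2*T)/(-1474 + T) = -1214 + 2*T/(-1474 + T))
1/Q(P) = 1/(4*(447359 - 303*1269)/(-1474 + 1269)) = 1/(4*(447359 - 384507)/(-205)) = 1/(4*(-1/205)*62852) = 1/(-251408/205) = -205/251408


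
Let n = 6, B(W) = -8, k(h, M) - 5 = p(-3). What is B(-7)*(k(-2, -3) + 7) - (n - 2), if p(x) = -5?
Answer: -60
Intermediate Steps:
k(h, M) = 0 (k(h, M) = 5 - 5 = 0)
B(-7)*(k(-2, -3) + 7) - (n - 2) = -8*(0 + 7) - (6 - 2) = -8*7 - 1*4 = -56 - 4 = -60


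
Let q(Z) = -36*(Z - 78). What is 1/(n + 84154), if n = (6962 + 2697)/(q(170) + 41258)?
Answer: 37946/3193317343 ≈ 1.1883e-5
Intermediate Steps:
q(Z) = 2808 - 36*Z (q(Z) = -36*(-78 + Z) = 2808 - 36*Z)
n = 9659/37946 (n = (6962 + 2697)/((2808 - 36*170) + 41258) = 9659/((2808 - 6120) + 41258) = 9659/(-3312 + 41258) = 9659/37946 ≈ 0.25455)
1/(n + 84154) = 1/(9659/37946 + 84154) = 1/(3193317343/37946) = 37946/3193317343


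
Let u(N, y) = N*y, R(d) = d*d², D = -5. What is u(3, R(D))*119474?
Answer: -44802750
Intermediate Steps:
R(d) = d³
u(3, R(D))*119474 = (3*(-5)³)*119474 = (3*(-125))*119474 = -375*119474 = -44802750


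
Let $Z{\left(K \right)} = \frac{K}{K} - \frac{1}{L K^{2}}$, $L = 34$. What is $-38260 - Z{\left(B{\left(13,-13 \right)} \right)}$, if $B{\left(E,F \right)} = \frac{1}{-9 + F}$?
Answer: $- \frac{650195}{17} \approx -38247.0$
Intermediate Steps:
$Z{\left(K \right)} = 1 - \frac{1}{34 K^{2}}$ ($Z{\left(K \right)} = \frac{K}{K} - \frac{1}{34 K^{2}} = 1 - \frac{1}{34 K^{2}}$)
$-38260 - Z{\left(B{\left(13,-13 \right)} \right)} = -38260 - \left(1 - \frac{1}{34 \frac{1}{\left(-9 - 13\right)^{2}}}\right) = -38260 - \left(1 - \frac{1}{34 \cdot \frac{1}{484}}\right) = -38260 - \left(1 - \frac{242}{17}\right) = -38260 - - \frac{225}{17} = -38260 + \frac{225}{17} = - \frac{650195}{17}$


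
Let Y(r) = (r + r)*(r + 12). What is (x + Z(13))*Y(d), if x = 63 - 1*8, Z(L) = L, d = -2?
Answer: -2720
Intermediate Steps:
Y(r) = 2*r*(12 + r) (Y(r) = (2*r)*(12 + r) = 2*r*(12 + r))
x = 55 (x = 63 - 8 = 55)
(x + Z(13))*Y(d) = (55 + 13)*(2*(-2)*(12 - 2)) = 68*(2*(-2)*10) = 68*(-40) = -2720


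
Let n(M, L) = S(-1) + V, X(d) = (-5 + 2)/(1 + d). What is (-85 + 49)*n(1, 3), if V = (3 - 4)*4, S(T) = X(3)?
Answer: 171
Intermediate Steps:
X(d) = -3/(1 + d)
S(T) = -3/4 (S(T) = -3/(1 + 3) = -3/4)
V = -4 (V = -1*4 = -4)
n(M, L) = -19/4 (n(M, L) = -3/4 - 4 = -19/4)
(-85 + 49)*n(1, 3) = (-85 + 49)*(-19/4) = -36*(-19/4) = 171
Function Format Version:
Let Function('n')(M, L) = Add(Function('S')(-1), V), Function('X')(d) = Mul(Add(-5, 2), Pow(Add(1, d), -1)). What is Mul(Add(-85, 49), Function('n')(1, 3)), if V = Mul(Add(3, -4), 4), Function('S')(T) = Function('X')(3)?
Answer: 171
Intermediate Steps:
Function('X')(d) = Mul(-3, Pow(Add(1, d), -1))
Function('S')(T) = Rational(-3, 4) (Function('S')(T) = Mul(-3, Pow(Add(1, 3), -1)) = Mul(-3, Pow(4, -1)) = Mul(-3, Rational(1, 4)) = Rational(-3, 4))
V = -4 (V = Mul(-1, 4) = -4)
Function('n')(M, L) = Rational(-19, 4) (Function('n')(M, L) = Add(Rational(-3, 4), -4) = Rational(-19, 4))
Mul(Add(-85, 49), Function('n')(1, 3)) = Mul(Add(-85, 49), Rational(-19, 4)) = Mul(-36, Rational(-19, 4)) = 171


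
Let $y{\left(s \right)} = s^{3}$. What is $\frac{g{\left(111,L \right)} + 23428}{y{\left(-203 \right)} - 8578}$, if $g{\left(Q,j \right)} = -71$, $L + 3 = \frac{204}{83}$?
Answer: $- \frac{23357}{8374005} \approx -0.0027892$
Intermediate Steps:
$L = - \frac{45}{83}$ ($L = -3 + \frac{204}{83} = - \frac{45}{83} \approx -0.54217$)
$\frac{g{\left(111,L \right)} + 23428}{y{\left(-203 \right)} - 8578} = \frac{-71 + 23428}{\left(-203\right)^{3} - 8578} = \frac{23357}{-8365427 - 8578} = \frac{23357}{-8374005} = 23357 \left(- \frac{1}{8374005}\right) = - \frac{23357}{8374005}$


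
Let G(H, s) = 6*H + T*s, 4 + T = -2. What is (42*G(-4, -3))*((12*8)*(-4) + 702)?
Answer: -80136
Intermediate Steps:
T = -6 (T = -4 - 2 = -6)
G(H, s) = -6*s + 6*H (G(H, s) = 6*H - 6*s = -6*s + 6*H)
(42*G(-4, -3))*((12*8)*(-4) + 702) = (42*(-6*(-3) + 6*(-4)))*((12*8)*(-4) + 702) = (42*(18 - 24))*(96*(-4) + 702) = (42*(-6))*(-384 + 702) = -252*318 = -80136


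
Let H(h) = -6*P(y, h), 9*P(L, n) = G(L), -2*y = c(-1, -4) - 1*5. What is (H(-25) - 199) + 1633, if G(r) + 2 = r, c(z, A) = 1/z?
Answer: 4300/3 ≈ 1433.3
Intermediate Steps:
c(z, A) = 1/z
y = 3 (y = -(1/(-1) - 1*5)/2 = -(-1 - 5)/2 = -1/2*(-6) = 3)
G(r) = -2 + r
P(L, n) = -2/9 + L/9 (P(L, n) = (-2 + L)/9 = -2/9 + L/9)
H(h) = -2/3 (H(h) = -6*(-2/9 + (1/9)*3) = -6*(-2/9 + 1/3) = -6*1/9 = -2/3)
(H(-25) - 199) + 1633 = (-2/3 - 199) + 1633 = -599/3 + 1633 = 4300/3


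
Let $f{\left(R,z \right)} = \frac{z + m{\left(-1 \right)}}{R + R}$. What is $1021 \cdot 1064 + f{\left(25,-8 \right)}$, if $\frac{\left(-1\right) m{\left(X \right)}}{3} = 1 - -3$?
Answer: $\frac{5431718}{5} \approx 1.0863 \cdot 10^{6}$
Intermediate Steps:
$m{\left(X \right)} = -12$ ($m{\left(X \right)} = - 3 \left(1 - -3\right) = - 3 \left(1 + 3\right) = \left(-3\right) 4 = -12$)
$f{\left(R,z \right)} = \frac{-12 + z}{2 R}$ ($f{\left(R,z \right)} = \frac{z - 12}{R + R} = \frac{-12 + z}{2 R}$)
$1021 \cdot 1064 + f{\left(25,-8 \right)} = 1021 \cdot 1064 + \frac{-12 - 8}{2 \cdot 25} = 1086344 + \frac{1}{2} \cdot \frac{1}{25} \left(-20\right) = 1086344 - \frac{2}{5} = \frac{5431718}{5}$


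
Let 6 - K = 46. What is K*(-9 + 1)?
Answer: 320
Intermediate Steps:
K = -40 (K = 6 - 1*46 = 6 - 46 = -40)
K*(-9 + 1) = -40*(-9 + 1) = -40*(-8) = 320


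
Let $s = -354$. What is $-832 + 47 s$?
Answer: $-17470$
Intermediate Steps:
$-832 + 47 s = -832 + 47 \left(-354\right) = -832 - 16638 = -17470$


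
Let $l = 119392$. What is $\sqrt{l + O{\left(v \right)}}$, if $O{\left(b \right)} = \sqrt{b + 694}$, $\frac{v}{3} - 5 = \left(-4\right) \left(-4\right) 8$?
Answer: $\sqrt{119392 + \sqrt{1093}} \approx 345.58$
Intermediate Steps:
$v = 399$ ($v = 15 + 3 \left(-4\right) \left(-4\right) 8 = 15 + 3 \cdot 16 \cdot 8 = 15 + 3 \cdot 128 = 15 + 384 = 399$)
$O{\left(b \right)} = \sqrt{694 + b}$
$\sqrt{l + O{\left(v \right)}} = \sqrt{119392 + \sqrt{694 + 399}} = \sqrt{119392 + \sqrt{1093}}$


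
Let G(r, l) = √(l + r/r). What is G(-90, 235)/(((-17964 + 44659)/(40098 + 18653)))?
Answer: 117502*√59/26695 ≈ 33.810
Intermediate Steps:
G(r, l) = √(1 + l) (G(r, l) = √(l + 1) = √(1 + l))
G(-90, 235)/(((-17964 + 44659)/(40098 + 18653))) = √(1 + 235)/(((-17964 + 44659)/(40098 + 18653))) = √236/((26695/58751)) = (2*√59)/((26695*(1/58751))) = (2*√59)/(26695/58751) = (2*√59)*(58751/26695) = 117502*√59/26695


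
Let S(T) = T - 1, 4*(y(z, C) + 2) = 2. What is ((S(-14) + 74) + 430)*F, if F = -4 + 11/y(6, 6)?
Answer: -5542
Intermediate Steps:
y(z, C) = -3/2 (y(z, C) = -2 + (¼)*2 = -2 + ½ = -3/2)
S(T) = -1 + T
F = -34/3 (F = -4 + 11/(-3/2) = -4 - ⅔*11 = -4 - 22/3 = -34/3 ≈ -11.333)
((S(-14) + 74) + 430)*F = (((-1 - 14) + 74) + 430)*(-34/3) = ((-15 + 74) + 430)*(-34/3) = (59 + 430)*(-34/3) = 489*(-34/3) = -5542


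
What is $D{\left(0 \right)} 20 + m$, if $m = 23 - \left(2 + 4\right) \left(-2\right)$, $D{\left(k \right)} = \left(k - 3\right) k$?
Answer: $35$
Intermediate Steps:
$D{\left(k \right)} = k \left(-3 + k\right)$ ($D{\left(k \right)} = \left(-3 + k\right) k = k \left(-3 + k\right)$)
$m = 35$ ($m = 23 - 6 \left(-2\right) = 23 - -12 = 23 + 12 = 35$)
$D{\left(0 \right)} 20 + m = 0 \left(-3 + 0\right) 20 + 35 = 0 \left(-3\right) 20 + 35 = 0 \cdot 20 + 35 = 0 + 35 = 35$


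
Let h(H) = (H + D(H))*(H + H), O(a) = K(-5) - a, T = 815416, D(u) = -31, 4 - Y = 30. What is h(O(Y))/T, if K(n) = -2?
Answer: -6/14561 ≈ -0.00041206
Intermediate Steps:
Y = -26 (Y = 4 - 1*30 = 4 - 30 = -26)
O(a) = -2 - a
h(H) = 2*H*(-31 + H) (h(H) = (H - 31)*(H + H) = (-31 + H)*(2*H) = 2*H*(-31 + H))
h(O(Y))/T = (2*(-2 - 1*(-26))*(-31 + (-2 - 1*(-26))))/815416 = (2*(-2 + 26)*(-31 + (-2 + 26)))*(1/815416) = (2*24*(-31 + 24))*(1/815416) = (2*24*(-7))*(1/815416) = -336*1/815416 = -6/14561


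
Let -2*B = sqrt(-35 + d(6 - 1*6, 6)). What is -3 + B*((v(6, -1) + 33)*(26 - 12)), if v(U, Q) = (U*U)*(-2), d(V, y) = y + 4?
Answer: -3 + 1365*I ≈ -3.0 + 1365.0*I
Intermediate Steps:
d(V, y) = 4 + y
v(U, Q) = -2*U**2 (v(U, Q) = U**2*(-2) = -2*U**2)
B = -5*I/2 (B = -sqrt(-35 + (4 + 6))/2 = -sqrt(-35 + 10)/2 = -5*I/2 ≈ -2.5*I)
-3 + B*((v(6, -1) + 33)*(26 - 12)) = -3 + (-5*I/2)*((-2*6**2 + 33)*(26 - 12)) = -3 + (-5*I/2)*((-2*36 + 33)*14) = -3 + (-5*I/2)*((-72 + 33)*14) = -3 + (-5*I/2)*(-39*14) = -3 - 5*I/2*(-546) = -3 + 1365*I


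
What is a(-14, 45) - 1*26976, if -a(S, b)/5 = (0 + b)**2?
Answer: -37101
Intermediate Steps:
a(S, b) = -5*b**2 (a(S, b) = -5*(0 + b)**2 = -5*b**2)
a(-14, 45) - 1*26976 = -5*45**2 - 1*26976 = -5*2025 - 26976 = -10125 - 26976 = -37101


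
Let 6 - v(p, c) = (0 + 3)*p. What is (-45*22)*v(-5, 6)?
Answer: -20790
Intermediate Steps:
v(p, c) = 6 - 3*p (v(p, c) = 6 - (0 + 3)*p = 6 - 3*p)
(-45*22)*v(-5, 6) = (-45*22)*(6 - 3*(-5)) = -990*(6 + 15) = -990*21 = -20790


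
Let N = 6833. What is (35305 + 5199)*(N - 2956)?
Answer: 157034008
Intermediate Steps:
(35305 + 5199)*(N - 2956) = (35305 + 5199)*(6833 - 2956) = 40504*3877 = 157034008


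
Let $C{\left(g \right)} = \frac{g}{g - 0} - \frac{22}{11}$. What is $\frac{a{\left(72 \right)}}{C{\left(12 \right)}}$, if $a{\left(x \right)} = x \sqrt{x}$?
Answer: $- 432 \sqrt{2} \approx -610.94$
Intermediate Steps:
$C{\left(g \right)} = -1$ ($C{\left(g \right)} = \frac{g}{g + 0} - 2 = \frac{g}{g} - 2 = 1 - 2 = -1$)
$a{\left(x \right)} = x^{\frac{3}{2}}$
$\frac{a{\left(72 \right)}}{C{\left(12 \right)}} = \frac{72^{\frac{3}{2}}}{-1} = 432 \sqrt{2} \left(-1\right) = - 432 \sqrt{2}$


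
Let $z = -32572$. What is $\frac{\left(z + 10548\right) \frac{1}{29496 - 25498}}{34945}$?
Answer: $- \frac{11012}{69855055} \approx -0.00015764$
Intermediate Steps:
$\frac{\left(z + 10548\right) \frac{1}{29496 - 25498}}{34945} = \frac{\left(-32572 + 10548\right) \frac{1}{29496 - 25498}}{34945} = - \frac{22024}{3998} \cdot \frac{1}{34945} = \left(-22024\right) \frac{1}{3998} \cdot \frac{1}{34945} = \left(- \frac{11012}{1999}\right) \frac{1}{34945} = - \frac{11012}{69855055}$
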